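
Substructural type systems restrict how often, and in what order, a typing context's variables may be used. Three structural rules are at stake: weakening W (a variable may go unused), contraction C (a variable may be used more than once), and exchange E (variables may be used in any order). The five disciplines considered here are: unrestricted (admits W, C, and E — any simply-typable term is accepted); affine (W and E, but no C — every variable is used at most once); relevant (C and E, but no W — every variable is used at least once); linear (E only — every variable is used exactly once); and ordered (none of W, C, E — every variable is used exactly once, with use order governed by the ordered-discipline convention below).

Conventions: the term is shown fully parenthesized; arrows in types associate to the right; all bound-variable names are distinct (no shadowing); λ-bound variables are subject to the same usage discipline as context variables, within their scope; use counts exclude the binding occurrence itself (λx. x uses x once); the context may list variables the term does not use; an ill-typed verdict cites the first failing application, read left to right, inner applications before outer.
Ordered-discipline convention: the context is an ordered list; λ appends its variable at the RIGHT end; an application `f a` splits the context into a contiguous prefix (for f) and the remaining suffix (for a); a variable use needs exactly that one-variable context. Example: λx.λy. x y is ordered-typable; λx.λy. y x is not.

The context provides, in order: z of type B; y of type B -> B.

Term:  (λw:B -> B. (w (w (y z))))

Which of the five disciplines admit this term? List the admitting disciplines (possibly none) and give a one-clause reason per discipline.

admitted in: relevant, unrestricted
usage: z: 1×; y: 1×; w (bound): 2×
uses in reading order: w, w, y, z
typing: ✓ — (B -> B) -> B
ordered ✗ (needs contraction — w ×2)
linear ✗ (needs contraction — w ×2)
affine ✗ (needs contraction — w ×2)
relevant ✓ (none of z, y, w goes unused)
unrestricted ✓ (well-typed at (B -> B) -> B; no restrictions here)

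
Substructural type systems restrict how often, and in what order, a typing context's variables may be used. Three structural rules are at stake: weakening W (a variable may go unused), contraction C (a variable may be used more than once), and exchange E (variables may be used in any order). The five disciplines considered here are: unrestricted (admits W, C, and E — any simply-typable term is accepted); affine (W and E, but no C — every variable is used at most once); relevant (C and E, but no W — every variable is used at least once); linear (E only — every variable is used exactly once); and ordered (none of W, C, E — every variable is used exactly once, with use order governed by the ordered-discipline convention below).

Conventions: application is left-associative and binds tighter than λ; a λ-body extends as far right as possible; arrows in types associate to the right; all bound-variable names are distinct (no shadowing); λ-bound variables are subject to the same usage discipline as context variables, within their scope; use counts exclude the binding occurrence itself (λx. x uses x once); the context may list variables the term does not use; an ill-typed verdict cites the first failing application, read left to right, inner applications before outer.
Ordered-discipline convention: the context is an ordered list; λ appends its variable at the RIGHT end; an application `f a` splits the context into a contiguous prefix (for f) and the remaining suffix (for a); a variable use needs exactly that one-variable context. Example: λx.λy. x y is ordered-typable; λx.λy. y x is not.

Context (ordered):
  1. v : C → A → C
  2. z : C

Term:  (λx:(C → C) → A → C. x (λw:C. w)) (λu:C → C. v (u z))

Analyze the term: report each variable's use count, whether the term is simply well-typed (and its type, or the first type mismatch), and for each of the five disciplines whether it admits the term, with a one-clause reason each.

counts: v: 1; z: 1; x (bound): 1; w (bound): 1; u (bound): 1
use order (left to right): x, w, v, u, z
typing: well-typed at A → C
ordered ✗ (no ordered split (uses run x, w, v, u, z))
linear ✓ (single use per variable (v, z, x, w, u))
affine ✓ (no duplicate uses among v, z, x, w, u)
relevant ✓ (every one of v, z, x, w, u appears)
unrestricted ✓ (typability at A → C is all that's needed)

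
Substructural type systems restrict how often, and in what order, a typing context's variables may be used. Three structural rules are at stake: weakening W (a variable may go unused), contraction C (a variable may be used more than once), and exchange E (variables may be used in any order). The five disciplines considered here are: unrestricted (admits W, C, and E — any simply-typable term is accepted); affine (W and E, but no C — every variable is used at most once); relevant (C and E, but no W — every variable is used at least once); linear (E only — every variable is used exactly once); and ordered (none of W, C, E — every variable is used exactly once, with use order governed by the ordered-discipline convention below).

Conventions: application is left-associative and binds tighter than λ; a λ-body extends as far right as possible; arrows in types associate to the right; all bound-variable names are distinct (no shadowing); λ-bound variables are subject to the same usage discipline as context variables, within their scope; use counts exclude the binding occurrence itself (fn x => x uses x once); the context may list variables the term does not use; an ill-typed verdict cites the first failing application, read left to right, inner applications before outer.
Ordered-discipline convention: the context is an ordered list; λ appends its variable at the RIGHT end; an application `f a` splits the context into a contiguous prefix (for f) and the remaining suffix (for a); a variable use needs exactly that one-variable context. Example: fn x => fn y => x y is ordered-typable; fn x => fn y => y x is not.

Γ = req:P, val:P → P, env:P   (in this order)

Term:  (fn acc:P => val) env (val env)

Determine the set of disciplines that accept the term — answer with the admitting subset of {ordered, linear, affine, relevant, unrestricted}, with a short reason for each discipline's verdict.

accepted by: unrestricted
counts: req=0, val=2, env=2, acc (λ-bound)=0
uses in reading order: val, env, val, env
typing: well-typed at P
ordered: ✗, val ×2, env ×2 used more than once (contraction); req, acc left unused
linear: ✗, val ×2, env ×2 used more than once (contraction); req, acc left unused
affine: ✗, val ×2, env ×2 used more than once (contraction)
relevant: ✗, req, acc left unused
unrestricted: ✓, type-checks (P) and nothing is barred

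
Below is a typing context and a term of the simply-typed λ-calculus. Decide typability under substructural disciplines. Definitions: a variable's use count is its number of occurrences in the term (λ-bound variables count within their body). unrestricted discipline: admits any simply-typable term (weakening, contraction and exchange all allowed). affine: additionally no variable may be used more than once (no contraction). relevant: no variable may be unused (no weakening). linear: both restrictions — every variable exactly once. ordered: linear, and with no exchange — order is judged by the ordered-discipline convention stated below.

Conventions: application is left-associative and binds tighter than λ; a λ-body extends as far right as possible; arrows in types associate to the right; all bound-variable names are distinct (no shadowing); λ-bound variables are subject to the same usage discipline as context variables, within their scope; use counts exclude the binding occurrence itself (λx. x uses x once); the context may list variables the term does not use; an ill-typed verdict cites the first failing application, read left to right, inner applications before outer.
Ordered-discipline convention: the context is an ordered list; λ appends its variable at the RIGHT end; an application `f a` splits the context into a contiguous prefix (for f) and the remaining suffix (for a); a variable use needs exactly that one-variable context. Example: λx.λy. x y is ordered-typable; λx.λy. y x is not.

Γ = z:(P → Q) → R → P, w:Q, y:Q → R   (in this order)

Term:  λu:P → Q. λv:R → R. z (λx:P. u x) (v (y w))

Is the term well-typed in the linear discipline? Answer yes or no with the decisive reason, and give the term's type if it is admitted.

yes — each of z, w, y, u, v, x used exactly once; term : (P → Q) → (R → R) → P
counts: z: 1, w: 1, y: 1, u (bound): 1, v (bound): 1, x (bound): 1
uses in reading order: z, u, x, v, y, w
typing: the term checks, with type (P → Q) → (R → R) → P
across the five disciplines: ordered ✗ | linear ✓ | affine ✓ | relevant ✓ | unrestricted ✓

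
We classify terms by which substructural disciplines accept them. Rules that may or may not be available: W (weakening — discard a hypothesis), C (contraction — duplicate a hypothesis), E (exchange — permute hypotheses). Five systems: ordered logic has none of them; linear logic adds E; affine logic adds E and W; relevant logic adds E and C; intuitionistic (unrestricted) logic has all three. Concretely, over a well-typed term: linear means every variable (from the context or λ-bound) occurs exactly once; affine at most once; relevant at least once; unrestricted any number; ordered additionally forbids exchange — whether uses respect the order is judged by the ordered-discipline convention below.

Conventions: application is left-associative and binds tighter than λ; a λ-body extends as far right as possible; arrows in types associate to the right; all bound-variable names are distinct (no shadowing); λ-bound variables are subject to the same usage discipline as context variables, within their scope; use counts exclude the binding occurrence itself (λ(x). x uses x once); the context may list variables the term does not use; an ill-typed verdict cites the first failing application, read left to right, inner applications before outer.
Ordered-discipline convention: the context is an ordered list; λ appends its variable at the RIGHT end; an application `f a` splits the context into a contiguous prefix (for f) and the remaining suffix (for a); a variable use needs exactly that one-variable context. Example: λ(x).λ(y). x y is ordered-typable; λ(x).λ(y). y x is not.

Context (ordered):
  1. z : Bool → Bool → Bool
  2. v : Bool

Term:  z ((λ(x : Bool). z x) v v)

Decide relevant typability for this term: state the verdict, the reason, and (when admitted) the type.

yes — none of z, v, x goes unused; term : Bool → Bool
counts: z: 2, v: 2, x (λ-bound): 1
order of uses: z, z, x, v, v
typing: ✓ — Bool → Bool
per-discipline verdicts: ordered ✗; linear ✗; affine ✗; relevant ✓; unrestricted ✓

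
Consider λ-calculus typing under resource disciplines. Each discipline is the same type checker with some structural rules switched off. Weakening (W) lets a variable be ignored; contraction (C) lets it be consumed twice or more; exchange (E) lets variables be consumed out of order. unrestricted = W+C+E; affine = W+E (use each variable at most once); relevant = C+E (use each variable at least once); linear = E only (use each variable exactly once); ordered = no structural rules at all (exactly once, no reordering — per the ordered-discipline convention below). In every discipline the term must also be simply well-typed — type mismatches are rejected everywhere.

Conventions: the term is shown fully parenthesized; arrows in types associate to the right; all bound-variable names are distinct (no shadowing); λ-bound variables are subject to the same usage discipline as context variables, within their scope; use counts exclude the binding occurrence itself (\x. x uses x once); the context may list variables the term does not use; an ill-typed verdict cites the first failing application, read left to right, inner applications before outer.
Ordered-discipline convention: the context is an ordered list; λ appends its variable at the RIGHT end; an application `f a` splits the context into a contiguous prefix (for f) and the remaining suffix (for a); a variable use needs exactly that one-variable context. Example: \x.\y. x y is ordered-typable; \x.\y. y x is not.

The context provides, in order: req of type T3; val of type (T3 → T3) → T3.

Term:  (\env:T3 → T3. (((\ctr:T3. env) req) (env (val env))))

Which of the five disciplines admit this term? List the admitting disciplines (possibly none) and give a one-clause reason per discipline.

admitting disciplines: unrestricted
counts: req=1; val=1; env [bound]=3; ctr [bound]=0
left-to-right use order: env, req, env, val, env
typing: the term checks, with type (T3 → T3) → T3
ordered: ✗ — uses contraction: env ×3; ctr never used (weakening)
linear: ✗ — uses contraction: env ×3; ctr never used (weakening)
affine: ✗ — uses contraction: env ×3
relevant: ✗ — ctr never used (weakening)
unrestricted: ✓ — simply typable at (T3 → T3) → T3; W, C, E all held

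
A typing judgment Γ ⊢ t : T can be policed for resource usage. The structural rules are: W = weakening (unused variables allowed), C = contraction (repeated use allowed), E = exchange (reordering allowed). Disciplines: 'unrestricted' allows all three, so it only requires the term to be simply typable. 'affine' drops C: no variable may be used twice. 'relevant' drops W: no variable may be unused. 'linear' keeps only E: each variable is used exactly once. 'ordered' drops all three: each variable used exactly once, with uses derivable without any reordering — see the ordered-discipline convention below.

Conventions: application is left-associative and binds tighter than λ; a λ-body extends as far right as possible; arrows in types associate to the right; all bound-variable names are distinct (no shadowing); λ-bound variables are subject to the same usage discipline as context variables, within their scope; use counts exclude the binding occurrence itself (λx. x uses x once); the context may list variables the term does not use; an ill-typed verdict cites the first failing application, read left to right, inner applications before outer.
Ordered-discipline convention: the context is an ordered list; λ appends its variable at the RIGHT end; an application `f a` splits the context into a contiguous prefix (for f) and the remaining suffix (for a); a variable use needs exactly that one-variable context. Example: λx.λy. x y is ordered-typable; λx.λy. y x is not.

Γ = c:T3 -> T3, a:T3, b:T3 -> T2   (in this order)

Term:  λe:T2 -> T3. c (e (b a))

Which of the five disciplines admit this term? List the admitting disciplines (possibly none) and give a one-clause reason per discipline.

admitted in: linear, affine, relevant, unrestricted
use counts: c=1; a=1; b=1; e [bound]=1
left-to-right use order: c, e, b, a
typing: ✓ — (T2 -> T3) -> T3
ordered: ✗, needs exchange: uses follow c, e, b, a
linear: ✓, exactly-once usage across c, a, b, e
affine: ✓, no duplicate uses among c, a, b, e
relevant: ✓, c, a, b, e: all used, weakening unneeded
unrestricted: ✓, well-typed at (T2 -> T3) -> T3; no restrictions here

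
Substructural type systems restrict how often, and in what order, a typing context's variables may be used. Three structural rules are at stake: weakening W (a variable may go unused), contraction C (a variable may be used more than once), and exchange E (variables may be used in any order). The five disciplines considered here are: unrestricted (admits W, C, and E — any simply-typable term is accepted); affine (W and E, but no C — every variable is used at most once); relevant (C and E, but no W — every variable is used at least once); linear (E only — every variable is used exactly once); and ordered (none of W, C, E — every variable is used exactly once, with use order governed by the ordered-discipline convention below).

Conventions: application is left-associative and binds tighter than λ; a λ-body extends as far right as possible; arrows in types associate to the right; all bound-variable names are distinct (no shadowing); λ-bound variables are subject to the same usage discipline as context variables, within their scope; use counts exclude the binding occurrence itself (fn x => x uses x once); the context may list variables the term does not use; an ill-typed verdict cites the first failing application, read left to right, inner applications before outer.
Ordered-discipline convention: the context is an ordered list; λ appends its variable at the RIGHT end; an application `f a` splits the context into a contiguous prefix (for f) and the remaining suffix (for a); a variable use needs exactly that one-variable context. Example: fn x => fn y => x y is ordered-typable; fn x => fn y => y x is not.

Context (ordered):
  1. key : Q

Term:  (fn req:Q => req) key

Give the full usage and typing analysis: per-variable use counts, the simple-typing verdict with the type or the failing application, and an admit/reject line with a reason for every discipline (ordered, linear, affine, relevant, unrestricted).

counts: key ×1; req [bound] ×1
use order (left to right): req, key
typing: well-typed — term : Q
ordered ✓ (single-use (key, req), ordered derivation ok)
linear ✓ (each of key, req used exactly once)
affine ✓ (none of key, req used more than once)
relevant ✓ (every one of key, req appears)
unrestricted ✓ (type-checks (Q) and nothing is barred)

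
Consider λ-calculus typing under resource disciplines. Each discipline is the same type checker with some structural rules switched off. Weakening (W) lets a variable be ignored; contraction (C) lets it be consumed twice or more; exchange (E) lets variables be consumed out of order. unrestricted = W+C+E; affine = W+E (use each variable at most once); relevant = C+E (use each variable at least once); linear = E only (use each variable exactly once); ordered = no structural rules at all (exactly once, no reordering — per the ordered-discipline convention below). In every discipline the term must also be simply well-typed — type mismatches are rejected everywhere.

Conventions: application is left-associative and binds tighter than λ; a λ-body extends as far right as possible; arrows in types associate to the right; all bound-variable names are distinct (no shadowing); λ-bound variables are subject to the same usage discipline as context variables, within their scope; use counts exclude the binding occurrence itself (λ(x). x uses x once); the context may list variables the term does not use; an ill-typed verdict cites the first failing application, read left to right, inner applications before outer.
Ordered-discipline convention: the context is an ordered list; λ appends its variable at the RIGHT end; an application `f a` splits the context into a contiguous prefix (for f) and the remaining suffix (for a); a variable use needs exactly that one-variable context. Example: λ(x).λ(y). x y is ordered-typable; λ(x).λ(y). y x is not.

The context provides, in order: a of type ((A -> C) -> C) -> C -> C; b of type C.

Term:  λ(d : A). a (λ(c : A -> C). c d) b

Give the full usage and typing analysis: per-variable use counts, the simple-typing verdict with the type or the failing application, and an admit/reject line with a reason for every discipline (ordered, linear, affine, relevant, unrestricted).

use counts: a: 1; b: 1; d (bound): 1; c (bound): 1
uses in reading order: a, c, d, b
typing: well-typed at A -> C
ordered: ✗ — no ordered split (uses run a, c, d, b)
linear: ✓ — exactly-once usage across a, b, d, c
affine: ✓ — none of a, b, d, c used more than once
relevant: ✓ — every one of a, b, d, c appears
unrestricted: ✓ — simply typable at A -> C; W, C, E all held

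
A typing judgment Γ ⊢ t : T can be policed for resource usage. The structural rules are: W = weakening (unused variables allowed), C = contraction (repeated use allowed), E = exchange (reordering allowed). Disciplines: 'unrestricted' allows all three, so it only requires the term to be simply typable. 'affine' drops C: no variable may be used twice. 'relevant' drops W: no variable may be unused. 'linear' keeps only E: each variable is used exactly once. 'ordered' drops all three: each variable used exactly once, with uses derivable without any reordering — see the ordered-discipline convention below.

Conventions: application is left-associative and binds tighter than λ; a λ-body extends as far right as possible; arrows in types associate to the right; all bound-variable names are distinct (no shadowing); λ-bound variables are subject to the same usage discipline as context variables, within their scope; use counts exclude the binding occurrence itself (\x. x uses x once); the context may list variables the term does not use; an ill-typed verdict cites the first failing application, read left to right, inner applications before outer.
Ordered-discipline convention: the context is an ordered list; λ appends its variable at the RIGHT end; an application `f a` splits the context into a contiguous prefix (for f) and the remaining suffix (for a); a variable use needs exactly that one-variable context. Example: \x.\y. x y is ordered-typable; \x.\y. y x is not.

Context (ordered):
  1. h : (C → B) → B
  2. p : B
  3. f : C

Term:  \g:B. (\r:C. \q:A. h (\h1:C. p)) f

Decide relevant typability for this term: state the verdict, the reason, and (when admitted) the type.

no — needs weakening: g, r, q, h1 unused
use counts: h ×1, p ×1, f ×1, g [bound] ×0, r [bound] ×0, q [bound] ×0, h1 [bound] ×0
left-to-right use order: h, p, f
typing: well-typed — term : B → A → B
summary: ordered ✗ | linear ✗ | affine ✓ | relevant ✗ | unrestricted ✓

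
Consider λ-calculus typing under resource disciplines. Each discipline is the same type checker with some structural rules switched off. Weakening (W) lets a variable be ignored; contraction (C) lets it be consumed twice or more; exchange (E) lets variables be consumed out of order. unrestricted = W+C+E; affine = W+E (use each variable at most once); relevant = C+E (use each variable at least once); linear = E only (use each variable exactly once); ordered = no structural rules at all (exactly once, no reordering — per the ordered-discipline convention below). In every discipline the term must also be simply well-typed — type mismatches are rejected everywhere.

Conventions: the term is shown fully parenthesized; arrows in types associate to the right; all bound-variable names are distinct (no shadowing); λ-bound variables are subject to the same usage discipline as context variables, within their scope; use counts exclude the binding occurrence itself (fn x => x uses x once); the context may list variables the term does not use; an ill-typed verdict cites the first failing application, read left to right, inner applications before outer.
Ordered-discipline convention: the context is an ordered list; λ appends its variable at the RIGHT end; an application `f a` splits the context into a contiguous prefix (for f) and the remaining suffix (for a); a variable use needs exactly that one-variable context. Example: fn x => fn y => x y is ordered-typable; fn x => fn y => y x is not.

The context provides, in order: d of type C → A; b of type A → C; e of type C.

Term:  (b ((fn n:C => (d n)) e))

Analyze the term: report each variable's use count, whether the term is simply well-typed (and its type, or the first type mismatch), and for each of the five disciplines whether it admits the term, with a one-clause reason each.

variable uses: d: 1×, b: 1×, e: 1×, n (λ-bound): 1×
order of uses: b, d, n, e
typing: well-typed — term : C
ordered ✗ (use order b, d, n, e needs exchange)
linear ✓ (d, b, e, n: one use apiece)
affine ✓ (d, b, e, n: no repeats, contraction unneeded)
relevant ✓ (every one of d, b, e, n appears)
unrestricted ✓ (well-typed at C; no restrictions here)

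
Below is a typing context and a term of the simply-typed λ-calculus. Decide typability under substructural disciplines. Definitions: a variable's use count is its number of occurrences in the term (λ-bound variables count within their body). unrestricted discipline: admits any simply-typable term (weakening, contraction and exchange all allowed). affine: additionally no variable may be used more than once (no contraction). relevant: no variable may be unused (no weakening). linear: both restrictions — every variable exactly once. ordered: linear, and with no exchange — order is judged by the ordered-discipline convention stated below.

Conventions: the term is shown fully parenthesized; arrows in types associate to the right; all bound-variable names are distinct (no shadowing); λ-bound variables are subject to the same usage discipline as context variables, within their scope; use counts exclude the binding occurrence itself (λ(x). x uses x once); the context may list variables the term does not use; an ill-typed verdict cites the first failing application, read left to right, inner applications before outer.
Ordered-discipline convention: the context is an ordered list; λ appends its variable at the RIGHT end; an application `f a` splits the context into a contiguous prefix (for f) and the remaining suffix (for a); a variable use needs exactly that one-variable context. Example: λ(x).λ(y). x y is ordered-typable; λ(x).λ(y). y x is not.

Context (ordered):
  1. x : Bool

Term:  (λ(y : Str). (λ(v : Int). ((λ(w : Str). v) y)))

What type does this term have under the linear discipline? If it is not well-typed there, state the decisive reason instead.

not well-typed under linear — unused: x, w — weakening required
variable uses: x ×0; y (bound) ×1; v (bound) ×1; w (bound) ×0
use order (left to right): v, y
typing: the term checks, with type Str -> Int -> Int
per-discipline verdicts: ordered ✗; linear ✗; affine ✓; relevant ✗; unrestricted ✓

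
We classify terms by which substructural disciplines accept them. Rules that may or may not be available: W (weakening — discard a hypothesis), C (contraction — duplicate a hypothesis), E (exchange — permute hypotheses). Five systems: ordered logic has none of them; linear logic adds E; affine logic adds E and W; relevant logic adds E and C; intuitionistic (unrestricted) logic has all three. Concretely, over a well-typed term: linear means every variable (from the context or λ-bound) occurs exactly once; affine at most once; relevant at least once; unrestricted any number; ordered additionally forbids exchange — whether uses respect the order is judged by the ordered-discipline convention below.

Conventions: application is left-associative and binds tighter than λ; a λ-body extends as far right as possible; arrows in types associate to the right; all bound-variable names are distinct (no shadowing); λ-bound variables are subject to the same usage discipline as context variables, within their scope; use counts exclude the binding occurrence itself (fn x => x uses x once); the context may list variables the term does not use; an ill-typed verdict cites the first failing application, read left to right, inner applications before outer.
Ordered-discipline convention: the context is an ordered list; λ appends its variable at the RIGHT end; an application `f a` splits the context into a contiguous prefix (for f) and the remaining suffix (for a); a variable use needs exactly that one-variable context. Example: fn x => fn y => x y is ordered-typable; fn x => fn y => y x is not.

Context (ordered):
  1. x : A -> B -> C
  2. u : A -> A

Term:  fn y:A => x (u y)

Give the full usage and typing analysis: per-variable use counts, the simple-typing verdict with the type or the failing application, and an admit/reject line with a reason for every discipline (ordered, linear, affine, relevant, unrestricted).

usage: x ×1; u ×1; y (λ-bound) ×1
left-to-right use order: x, u, y
typing: well-typed — term : A -> B -> C
ordered: ✓, single-use (x, u, y), ordered derivation ok
linear: ✓, x, u, y: one use apiece
affine: ✓, none of x, u, y used more than once
relevant: ✓, every one of x, u, y appears
unrestricted: ✓, simply typable at A -> B -> C; W, C, E all held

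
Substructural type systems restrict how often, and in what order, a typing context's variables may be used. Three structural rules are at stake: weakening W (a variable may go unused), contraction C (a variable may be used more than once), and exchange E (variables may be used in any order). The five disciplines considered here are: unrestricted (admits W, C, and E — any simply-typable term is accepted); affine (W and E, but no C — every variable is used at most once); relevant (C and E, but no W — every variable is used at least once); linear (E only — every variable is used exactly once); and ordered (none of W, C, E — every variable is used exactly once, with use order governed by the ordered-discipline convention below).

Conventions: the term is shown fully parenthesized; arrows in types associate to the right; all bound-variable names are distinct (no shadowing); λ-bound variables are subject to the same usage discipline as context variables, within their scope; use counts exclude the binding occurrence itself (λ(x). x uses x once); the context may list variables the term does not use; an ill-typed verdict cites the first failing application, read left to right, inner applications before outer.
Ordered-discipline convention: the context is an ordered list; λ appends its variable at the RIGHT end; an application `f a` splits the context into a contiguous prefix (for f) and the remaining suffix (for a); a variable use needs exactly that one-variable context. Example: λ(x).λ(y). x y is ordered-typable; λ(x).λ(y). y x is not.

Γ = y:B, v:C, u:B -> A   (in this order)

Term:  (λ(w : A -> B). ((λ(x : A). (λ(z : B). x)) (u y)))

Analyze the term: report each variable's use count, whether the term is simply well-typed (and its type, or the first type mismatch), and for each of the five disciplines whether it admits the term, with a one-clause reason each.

counts: y=1, v=0, u=1, w (bound)=0, x (bound)=1, z (bound)=0
order of uses: x, u, y
typing: the term checks, with type (A -> B) -> B -> A
ordered: ✗ — unused: v, w, z — weakening required
linear: ✗ — unused: v, w, z — weakening required
affine: ✓ — at most one use each (y, v, u, w, x, z)
relevant: ✗ — unused: v, w, z — weakening required
unrestricted: ✓ — type-checks ((A -> B) -> B -> A) and nothing is barred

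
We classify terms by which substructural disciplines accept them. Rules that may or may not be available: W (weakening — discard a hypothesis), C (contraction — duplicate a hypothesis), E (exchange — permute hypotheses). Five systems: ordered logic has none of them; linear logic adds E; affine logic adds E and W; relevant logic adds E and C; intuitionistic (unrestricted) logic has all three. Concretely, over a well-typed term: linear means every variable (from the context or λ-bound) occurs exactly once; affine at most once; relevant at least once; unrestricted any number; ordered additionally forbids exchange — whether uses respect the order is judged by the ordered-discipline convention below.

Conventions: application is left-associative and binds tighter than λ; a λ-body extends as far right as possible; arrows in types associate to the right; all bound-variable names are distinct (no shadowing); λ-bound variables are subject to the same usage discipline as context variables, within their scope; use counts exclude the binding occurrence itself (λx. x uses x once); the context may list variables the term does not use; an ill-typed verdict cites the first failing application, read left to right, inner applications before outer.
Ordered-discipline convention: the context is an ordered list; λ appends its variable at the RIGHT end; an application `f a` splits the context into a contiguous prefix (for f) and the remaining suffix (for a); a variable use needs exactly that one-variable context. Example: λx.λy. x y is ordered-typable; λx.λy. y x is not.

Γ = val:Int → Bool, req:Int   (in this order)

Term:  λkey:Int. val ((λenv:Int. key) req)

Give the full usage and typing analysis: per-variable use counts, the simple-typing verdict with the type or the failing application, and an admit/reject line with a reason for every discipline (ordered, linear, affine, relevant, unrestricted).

counts: val ×1; req ×1; key (bound) ×1; env (bound) ×0
use order (left to right): val, key, req
typing: well-typed — term : Int → Bool
ordered: ✗ — unused: env — weakening required
linear: ✗ — unused: env — weakening required
affine: ✓ — no duplicate uses among val, req, key, env
relevant: ✗ — unused: env — weakening required
unrestricted: ✓ — type-checks (Int → Bool) and nothing is barred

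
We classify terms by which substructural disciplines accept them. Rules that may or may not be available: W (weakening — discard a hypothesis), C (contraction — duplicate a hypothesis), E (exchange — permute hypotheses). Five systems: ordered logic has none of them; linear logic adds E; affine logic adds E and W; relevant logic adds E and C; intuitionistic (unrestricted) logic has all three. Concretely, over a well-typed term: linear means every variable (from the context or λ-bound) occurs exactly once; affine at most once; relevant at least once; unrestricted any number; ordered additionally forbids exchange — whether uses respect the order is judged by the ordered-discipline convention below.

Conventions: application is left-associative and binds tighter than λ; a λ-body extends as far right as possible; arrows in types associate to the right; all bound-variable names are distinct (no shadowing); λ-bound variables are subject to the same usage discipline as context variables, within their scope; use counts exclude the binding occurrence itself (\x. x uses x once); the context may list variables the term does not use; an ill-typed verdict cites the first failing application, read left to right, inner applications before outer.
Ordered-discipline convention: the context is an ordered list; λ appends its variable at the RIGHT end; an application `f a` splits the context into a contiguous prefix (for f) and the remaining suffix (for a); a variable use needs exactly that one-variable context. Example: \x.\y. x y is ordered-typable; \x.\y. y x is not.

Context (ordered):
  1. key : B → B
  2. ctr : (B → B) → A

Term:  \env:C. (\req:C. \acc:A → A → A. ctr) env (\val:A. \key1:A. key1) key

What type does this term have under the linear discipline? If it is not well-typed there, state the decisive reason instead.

not well-typed under linear — unused: req, acc, val — weakening required
use counts: key ×1, ctr ×1, env (bound) ×1, req (bound) ×0, acc (bound) ×0, val (bound) ×0, key1 (bound) ×1
use order (left to right): ctr, env, key1, key
typing: the term checks, with type C → A
per-discipline verdicts: ordered ✗; linear ✗; affine ✓; relevant ✗; unrestricted ✓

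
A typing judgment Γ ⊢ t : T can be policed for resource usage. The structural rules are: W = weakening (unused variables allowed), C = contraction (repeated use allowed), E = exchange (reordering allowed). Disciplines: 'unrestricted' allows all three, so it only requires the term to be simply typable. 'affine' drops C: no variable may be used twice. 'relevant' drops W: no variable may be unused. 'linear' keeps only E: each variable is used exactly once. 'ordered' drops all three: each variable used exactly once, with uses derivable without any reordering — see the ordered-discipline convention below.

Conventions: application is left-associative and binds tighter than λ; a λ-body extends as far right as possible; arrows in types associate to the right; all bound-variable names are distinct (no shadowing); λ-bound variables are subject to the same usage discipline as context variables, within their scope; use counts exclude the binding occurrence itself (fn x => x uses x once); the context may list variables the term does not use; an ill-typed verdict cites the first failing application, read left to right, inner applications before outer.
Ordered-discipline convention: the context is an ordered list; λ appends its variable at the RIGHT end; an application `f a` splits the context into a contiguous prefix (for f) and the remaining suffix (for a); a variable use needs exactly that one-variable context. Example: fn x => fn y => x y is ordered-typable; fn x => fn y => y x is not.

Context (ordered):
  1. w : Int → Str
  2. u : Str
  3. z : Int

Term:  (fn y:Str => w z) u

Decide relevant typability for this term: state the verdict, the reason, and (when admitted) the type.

no — unused: y — weakening required
counts: w: 1; u: 1; z: 1; y (bound): 0
use order (left to right): w, z, u
typing: the term checks, with type Str
across the five disciplines: ordered ✗; linear ✗; affine ✓; relevant ✗; unrestricted ✓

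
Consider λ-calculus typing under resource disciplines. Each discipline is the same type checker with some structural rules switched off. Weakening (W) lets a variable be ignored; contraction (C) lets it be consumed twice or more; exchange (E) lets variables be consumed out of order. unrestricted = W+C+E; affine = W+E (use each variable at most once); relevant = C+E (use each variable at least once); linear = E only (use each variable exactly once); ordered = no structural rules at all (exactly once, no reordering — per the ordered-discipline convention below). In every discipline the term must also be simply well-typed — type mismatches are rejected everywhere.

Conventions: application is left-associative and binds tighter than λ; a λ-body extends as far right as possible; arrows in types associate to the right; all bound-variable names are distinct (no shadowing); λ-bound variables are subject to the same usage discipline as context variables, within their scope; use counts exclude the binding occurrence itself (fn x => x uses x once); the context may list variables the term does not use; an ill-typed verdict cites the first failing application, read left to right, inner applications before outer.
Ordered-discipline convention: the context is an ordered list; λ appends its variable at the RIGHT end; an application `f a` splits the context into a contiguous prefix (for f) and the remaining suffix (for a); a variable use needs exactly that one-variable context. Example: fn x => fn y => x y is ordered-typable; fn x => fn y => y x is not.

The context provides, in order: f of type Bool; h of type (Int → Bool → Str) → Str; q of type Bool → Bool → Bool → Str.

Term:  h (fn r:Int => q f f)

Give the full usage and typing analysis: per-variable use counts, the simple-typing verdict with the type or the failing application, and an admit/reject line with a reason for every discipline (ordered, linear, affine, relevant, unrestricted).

variable uses: f=2, h=1, q=1, r (bound)=0
uses in reading order: h, q, f, f
typing: well-typed — term : Str
ordered: ✗ — needs contraction — f ×2; r left unused
linear: ✗ — needs contraction — f ×2; r left unused
affine: ✗ — needs contraction — f ×2
relevant: ✗ — r left unused
unrestricted: ✓ — type-checks (Str) and nothing is barred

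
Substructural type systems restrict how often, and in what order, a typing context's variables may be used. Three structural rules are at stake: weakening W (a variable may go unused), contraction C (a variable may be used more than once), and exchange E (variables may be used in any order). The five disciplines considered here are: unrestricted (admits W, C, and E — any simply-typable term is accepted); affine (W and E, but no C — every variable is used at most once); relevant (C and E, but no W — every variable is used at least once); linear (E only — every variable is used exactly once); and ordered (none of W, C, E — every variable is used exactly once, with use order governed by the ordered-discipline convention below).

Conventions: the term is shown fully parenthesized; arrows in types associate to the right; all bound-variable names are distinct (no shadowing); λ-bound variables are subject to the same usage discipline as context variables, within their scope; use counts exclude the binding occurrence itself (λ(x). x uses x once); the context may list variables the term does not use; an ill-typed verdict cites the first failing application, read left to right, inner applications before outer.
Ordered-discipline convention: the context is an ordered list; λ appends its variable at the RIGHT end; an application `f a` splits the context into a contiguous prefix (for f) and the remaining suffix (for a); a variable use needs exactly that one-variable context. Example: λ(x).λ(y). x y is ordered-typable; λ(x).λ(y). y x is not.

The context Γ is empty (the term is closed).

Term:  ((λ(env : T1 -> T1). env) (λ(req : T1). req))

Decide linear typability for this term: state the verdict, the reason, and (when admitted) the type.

yes — each of env, req used exactly once; term : T1 -> T1
counts: env (bound): 1×, req (bound): 1×
use order (left to right): env, req
typing: the term checks, with type T1 -> T1
summary: ordered ✓, linear ✓, affine ✓, relevant ✓, unrestricted ✓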